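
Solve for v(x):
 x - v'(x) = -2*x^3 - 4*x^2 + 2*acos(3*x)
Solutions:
 v(x) = C1 + x^4/2 + 4*x^3/3 + x^2/2 - 2*x*acos(3*x) + 2*sqrt(1 - 9*x^2)/3


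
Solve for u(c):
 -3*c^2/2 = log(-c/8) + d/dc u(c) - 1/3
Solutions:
 u(c) = C1 - c^3/2 - c*log(-c) + c*(4/3 + 3*log(2))


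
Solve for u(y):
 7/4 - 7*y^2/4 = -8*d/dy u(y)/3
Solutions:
 u(y) = C1 + 7*y^3/32 - 21*y/32


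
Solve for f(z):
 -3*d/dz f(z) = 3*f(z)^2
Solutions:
 f(z) = 1/(C1 + z)


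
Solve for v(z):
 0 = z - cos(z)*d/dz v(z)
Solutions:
 v(z) = C1 + Integral(z/cos(z), z)


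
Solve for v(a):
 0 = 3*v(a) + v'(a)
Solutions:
 v(a) = C1*exp(-3*a)


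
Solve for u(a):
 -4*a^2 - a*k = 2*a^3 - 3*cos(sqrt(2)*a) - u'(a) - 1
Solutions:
 u(a) = C1 + a^4/2 + 4*a^3/3 + a^2*k/2 - a - 3*sqrt(2)*sin(sqrt(2)*a)/2


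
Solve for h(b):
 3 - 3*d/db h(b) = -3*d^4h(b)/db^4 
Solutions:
 h(b) = C1 + C4*exp(b) + b + (C2*sin(sqrt(3)*b/2) + C3*cos(sqrt(3)*b/2))*exp(-b/2)


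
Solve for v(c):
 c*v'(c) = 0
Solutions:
 v(c) = C1


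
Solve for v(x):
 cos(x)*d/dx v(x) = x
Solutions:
 v(x) = C1 + Integral(x/cos(x), x)


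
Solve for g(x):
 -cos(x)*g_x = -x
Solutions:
 g(x) = C1 + Integral(x/cos(x), x)


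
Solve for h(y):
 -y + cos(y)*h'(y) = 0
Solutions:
 h(y) = C1 + Integral(y/cos(y), y)


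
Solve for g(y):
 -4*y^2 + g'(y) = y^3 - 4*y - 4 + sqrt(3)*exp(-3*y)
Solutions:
 g(y) = C1 + y^4/4 + 4*y^3/3 - 2*y^2 - 4*y - sqrt(3)*exp(-3*y)/3


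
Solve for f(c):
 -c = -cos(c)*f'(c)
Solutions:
 f(c) = C1 + Integral(c/cos(c), c)


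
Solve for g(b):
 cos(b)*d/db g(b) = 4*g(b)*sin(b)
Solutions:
 g(b) = C1/cos(b)^4


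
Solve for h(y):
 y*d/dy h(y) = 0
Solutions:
 h(y) = C1


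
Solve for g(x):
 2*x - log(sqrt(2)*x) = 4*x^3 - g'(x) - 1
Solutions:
 g(x) = C1 + x^4 - x^2 + x*log(x) - 2*x + x*log(2)/2


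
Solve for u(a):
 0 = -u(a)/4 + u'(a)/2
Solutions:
 u(a) = C1*exp(a/2)


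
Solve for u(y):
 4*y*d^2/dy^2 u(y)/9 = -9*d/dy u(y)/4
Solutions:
 u(y) = C1 + C2/y^(65/16)


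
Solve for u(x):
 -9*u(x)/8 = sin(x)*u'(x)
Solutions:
 u(x) = C1*(cos(x) + 1)^(9/16)/(cos(x) - 1)^(9/16)


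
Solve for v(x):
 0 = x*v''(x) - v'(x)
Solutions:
 v(x) = C1 + C2*x^2


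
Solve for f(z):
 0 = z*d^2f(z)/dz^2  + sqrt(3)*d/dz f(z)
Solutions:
 f(z) = C1 + C2*z^(1 - sqrt(3))


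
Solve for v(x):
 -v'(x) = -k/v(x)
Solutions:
 v(x) = -sqrt(C1 + 2*k*x)
 v(x) = sqrt(C1 + 2*k*x)


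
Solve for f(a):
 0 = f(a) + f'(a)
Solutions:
 f(a) = C1*exp(-a)


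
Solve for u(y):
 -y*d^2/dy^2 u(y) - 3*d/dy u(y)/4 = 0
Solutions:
 u(y) = C1 + C2*y^(1/4)


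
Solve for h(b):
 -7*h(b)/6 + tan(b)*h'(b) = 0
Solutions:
 h(b) = C1*sin(b)^(7/6)


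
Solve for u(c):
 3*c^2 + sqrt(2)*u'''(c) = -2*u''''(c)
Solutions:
 u(c) = C1 + C2*c + C3*c^2 + C4*exp(-sqrt(2)*c/2) - sqrt(2)*c^5/40 + c^4/4 - sqrt(2)*c^3


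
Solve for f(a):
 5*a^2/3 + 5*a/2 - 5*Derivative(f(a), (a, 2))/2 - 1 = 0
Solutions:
 f(a) = C1 + C2*a + a^4/18 + a^3/6 - a^2/5


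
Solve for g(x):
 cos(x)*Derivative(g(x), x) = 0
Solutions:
 g(x) = C1


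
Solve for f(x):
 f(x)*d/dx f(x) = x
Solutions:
 f(x) = -sqrt(C1 + x^2)
 f(x) = sqrt(C1 + x^2)


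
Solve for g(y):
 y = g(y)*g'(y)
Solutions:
 g(y) = -sqrt(C1 + y^2)
 g(y) = sqrt(C1 + y^2)


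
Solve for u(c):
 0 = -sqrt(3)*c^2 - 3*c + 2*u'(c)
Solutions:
 u(c) = C1 + sqrt(3)*c^3/6 + 3*c^2/4


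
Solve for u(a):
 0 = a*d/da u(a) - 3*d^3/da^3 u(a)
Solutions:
 u(a) = C1 + Integral(C2*airyai(3^(2/3)*a/3) + C3*airybi(3^(2/3)*a/3), a)


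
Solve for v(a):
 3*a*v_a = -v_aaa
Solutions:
 v(a) = C1 + Integral(C2*airyai(-3^(1/3)*a) + C3*airybi(-3^(1/3)*a), a)


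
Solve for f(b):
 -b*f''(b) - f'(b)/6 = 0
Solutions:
 f(b) = C1 + C2*b^(5/6)


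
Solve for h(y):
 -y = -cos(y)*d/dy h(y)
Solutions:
 h(y) = C1 + Integral(y/cos(y), y)


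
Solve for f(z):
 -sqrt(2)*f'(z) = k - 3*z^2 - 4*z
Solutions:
 f(z) = C1 - sqrt(2)*k*z/2 + sqrt(2)*z^3/2 + sqrt(2)*z^2


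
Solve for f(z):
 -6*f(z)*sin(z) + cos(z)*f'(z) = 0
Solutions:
 f(z) = C1/cos(z)^6


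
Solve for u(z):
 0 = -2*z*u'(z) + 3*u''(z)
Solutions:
 u(z) = C1 + C2*erfi(sqrt(3)*z/3)


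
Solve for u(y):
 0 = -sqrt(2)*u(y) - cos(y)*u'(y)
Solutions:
 u(y) = C1*(sin(y) - 1)^(sqrt(2)/2)/(sin(y) + 1)^(sqrt(2)/2)


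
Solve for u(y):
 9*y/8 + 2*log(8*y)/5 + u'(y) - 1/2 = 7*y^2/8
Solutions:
 u(y) = C1 + 7*y^3/24 - 9*y^2/16 - 2*y*log(y)/5 - 6*y*log(2)/5 + 9*y/10


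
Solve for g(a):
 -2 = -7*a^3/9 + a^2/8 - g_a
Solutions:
 g(a) = C1 - 7*a^4/36 + a^3/24 + 2*a


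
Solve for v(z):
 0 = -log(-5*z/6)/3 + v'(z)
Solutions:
 v(z) = C1 + z*log(-z)/3 + z*(-log(6) - 1 + log(5))/3


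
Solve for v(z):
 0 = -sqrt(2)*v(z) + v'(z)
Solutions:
 v(z) = C1*exp(sqrt(2)*z)


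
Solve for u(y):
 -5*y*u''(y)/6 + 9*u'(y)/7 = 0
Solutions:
 u(y) = C1 + C2*y^(89/35)


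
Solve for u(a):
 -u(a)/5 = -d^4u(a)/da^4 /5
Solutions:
 u(a) = C1*exp(-a) + C2*exp(a) + C3*sin(a) + C4*cos(a)


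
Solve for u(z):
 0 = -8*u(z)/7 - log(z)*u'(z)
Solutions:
 u(z) = C1*exp(-8*li(z)/7)


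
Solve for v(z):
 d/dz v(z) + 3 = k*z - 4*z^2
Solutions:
 v(z) = C1 + k*z^2/2 - 4*z^3/3 - 3*z


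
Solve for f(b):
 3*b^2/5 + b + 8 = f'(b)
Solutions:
 f(b) = C1 + b^3/5 + b^2/2 + 8*b


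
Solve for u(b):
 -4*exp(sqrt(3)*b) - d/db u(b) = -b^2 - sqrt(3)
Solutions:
 u(b) = C1 + b^3/3 + sqrt(3)*b - 4*sqrt(3)*exp(sqrt(3)*b)/3


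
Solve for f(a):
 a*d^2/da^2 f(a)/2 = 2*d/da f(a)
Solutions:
 f(a) = C1 + C2*a^5


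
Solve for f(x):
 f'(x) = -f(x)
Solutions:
 f(x) = C1*exp(-x)


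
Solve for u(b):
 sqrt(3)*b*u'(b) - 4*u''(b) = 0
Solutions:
 u(b) = C1 + C2*erfi(sqrt(2)*3^(1/4)*b/4)


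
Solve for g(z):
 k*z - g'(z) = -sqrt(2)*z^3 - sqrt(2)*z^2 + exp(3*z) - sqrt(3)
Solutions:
 g(z) = C1 + k*z^2/2 + sqrt(2)*z^4/4 + sqrt(2)*z^3/3 + sqrt(3)*z - exp(3*z)/3


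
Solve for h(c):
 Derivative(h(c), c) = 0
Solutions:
 h(c) = C1


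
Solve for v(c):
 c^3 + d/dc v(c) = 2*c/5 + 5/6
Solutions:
 v(c) = C1 - c^4/4 + c^2/5 + 5*c/6


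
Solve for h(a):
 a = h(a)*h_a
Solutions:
 h(a) = -sqrt(C1 + a^2)
 h(a) = sqrt(C1 + a^2)


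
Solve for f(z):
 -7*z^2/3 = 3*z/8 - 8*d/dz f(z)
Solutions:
 f(z) = C1 + 7*z^3/72 + 3*z^2/128


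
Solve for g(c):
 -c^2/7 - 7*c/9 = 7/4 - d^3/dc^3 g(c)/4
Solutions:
 g(c) = C1 + C2*c + C3*c^2 + c^5/105 + 7*c^4/54 + 7*c^3/6


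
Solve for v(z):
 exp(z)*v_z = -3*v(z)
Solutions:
 v(z) = C1*exp(3*exp(-z))


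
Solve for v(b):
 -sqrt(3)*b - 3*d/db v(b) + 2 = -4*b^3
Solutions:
 v(b) = C1 + b^4/3 - sqrt(3)*b^2/6 + 2*b/3


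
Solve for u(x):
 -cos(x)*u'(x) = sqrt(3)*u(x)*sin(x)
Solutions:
 u(x) = C1*cos(x)^(sqrt(3))


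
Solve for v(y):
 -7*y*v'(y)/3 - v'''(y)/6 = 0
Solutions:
 v(y) = C1 + Integral(C2*airyai(-14^(1/3)*y) + C3*airybi(-14^(1/3)*y), y)


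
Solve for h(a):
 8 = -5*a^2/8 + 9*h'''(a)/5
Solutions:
 h(a) = C1 + C2*a + C3*a^2 + 5*a^5/864 + 20*a^3/27


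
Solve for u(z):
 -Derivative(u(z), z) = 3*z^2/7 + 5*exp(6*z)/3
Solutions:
 u(z) = C1 - z^3/7 - 5*exp(6*z)/18


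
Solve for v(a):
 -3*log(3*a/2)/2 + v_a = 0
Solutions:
 v(a) = C1 + 3*a*log(a)/2 - 3*a/2 - 3*a*log(2)/2 + 3*a*log(3)/2


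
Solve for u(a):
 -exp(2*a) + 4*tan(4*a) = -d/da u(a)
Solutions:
 u(a) = C1 + exp(2*a)/2 + log(cos(4*a))


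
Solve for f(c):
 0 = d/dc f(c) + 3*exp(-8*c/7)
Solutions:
 f(c) = C1 + 21*exp(-8*c/7)/8


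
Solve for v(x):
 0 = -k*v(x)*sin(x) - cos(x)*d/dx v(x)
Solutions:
 v(x) = C1*exp(k*log(cos(x)))


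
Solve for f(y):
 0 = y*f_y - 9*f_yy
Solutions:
 f(y) = C1 + C2*erfi(sqrt(2)*y/6)


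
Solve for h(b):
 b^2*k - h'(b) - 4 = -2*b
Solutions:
 h(b) = C1 + b^3*k/3 + b^2 - 4*b


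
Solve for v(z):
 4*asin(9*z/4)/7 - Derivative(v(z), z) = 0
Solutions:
 v(z) = C1 + 4*z*asin(9*z/4)/7 + 4*sqrt(16 - 81*z^2)/63


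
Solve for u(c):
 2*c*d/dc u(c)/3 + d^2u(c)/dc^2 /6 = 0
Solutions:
 u(c) = C1 + C2*erf(sqrt(2)*c)


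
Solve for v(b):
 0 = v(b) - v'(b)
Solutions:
 v(b) = C1*exp(b)


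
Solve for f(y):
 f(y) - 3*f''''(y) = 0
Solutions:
 f(y) = C1*exp(-3^(3/4)*y/3) + C2*exp(3^(3/4)*y/3) + C3*sin(3^(3/4)*y/3) + C4*cos(3^(3/4)*y/3)


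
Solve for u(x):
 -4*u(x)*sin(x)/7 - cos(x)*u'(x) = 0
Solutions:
 u(x) = C1*cos(x)^(4/7)


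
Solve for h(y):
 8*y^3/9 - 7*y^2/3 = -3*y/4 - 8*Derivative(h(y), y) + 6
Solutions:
 h(y) = C1 - y^4/36 + 7*y^3/72 - 3*y^2/64 + 3*y/4


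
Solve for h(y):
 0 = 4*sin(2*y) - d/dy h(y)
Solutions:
 h(y) = C1 - 2*cos(2*y)


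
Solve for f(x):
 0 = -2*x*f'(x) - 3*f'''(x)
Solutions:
 f(x) = C1 + Integral(C2*airyai(-2^(1/3)*3^(2/3)*x/3) + C3*airybi(-2^(1/3)*3^(2/3)*x/3), x)


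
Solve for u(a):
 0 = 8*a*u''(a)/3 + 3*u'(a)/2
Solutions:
 u(a) = C1 + C2*a^(7/16)


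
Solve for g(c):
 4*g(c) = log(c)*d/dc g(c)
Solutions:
 g(c) = C1*exp(4*li(c))


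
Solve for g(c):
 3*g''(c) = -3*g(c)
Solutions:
 g(c) = C1*sin(c) + C2*cos(c)


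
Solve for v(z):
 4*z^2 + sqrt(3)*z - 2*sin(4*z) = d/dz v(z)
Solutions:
 v(z) = C1 + 4*z^3/3 + sqrt(3)*z^2/2 + cos(4*z)/2


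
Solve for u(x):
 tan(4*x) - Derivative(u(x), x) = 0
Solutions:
 u(x) = C1 - log(cos(4*x))/4


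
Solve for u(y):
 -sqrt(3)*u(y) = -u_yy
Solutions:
 u(y) = C1*exp(-3^(1/4)*y) + C2*exp(3^(1/4)*y)


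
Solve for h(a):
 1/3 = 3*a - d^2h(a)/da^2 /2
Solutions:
 h(a) = C1 + C2*a + a^3 - a^2/3


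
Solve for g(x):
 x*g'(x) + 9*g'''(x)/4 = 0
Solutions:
 g(x) = C1 + Integral(C2*airyai(-2^(2/3)*3^(1/3)*x/3) + C3*airybi(-2^(2/3)*3^(1/3)*x/3), x)


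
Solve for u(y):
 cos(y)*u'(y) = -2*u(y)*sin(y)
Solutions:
 u(y) = C1*cos(y)^2


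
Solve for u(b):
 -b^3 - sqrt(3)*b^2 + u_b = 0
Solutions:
 u(b) = C1 + b^4/4 + sqrt(3)*b^3/3


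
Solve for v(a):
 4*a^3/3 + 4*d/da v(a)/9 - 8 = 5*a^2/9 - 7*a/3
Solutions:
 v(a) = C1 - 3*a^4/4 + 5*a^3/12 - 21*a^2/8 + 18*a


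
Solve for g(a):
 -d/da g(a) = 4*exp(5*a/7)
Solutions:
 g(a) = C1 - 28*exp(5*a/7)/5


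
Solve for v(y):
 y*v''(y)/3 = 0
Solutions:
 v(y) = C1 + C2*y


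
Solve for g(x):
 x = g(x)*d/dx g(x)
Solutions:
 g(x) = -sqrt(C1 + x^2)
 g(x) = sqrt(C1 + x^2)


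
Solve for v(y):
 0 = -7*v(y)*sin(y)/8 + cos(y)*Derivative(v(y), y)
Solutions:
 v(y) = C1/cos(y)^(7/8)


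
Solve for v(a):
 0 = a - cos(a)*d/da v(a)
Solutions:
 v(a) = C1 + Integral(a/cos(a), a)


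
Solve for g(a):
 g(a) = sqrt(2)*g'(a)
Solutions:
 g(a) = C1*exp(sqrt(2)*a/2)


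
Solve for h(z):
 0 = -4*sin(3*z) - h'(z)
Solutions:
 h(z) = C1 + 4*cos(3*z)/3


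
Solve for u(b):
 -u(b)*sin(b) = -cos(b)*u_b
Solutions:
 u(b) = C1/cos(b)


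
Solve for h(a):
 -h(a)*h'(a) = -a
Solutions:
 h(a) = -sqrt(C1 + a^2)
 h(a) = sqrt(C1 + a^2)


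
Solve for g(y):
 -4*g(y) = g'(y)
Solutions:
 g(y) = C1*exp(-4*y)


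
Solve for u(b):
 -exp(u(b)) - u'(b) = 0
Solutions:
 u(b) = log(1/(C1 + b))


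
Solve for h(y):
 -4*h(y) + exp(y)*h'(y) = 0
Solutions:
 h(y) = C1*exp(-4*exp(-y))


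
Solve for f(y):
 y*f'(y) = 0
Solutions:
 f(y) = C1


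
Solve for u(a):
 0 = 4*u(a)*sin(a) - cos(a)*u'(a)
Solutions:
 u(a) = C1/cos(a)^4


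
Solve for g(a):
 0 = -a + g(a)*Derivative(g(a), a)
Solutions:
 g(a) = -sqrt(C1 + a^2)
 g(a) = sqrt(C1 + a^2)


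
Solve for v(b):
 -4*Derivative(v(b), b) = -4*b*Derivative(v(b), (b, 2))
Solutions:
 v(b) = C1 + C2*b^2


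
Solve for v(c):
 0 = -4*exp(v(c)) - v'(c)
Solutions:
 v(c) = log(1/(C1 + 4*c))


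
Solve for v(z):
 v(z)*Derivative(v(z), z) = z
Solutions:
 v(z) = -sqrt(C1 + z^2)
 v(z) = sqrt(C1 + z^2)


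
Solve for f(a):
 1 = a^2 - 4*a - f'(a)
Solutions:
 f(a) = C1 + a^3/3 - 2*a^2 - a


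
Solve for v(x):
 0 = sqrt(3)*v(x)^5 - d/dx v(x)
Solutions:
 v(x) = -(-1/(C1 + 4*sqrt(3)*x))^(1/4)
 v(x) = (-1/(C1 + 4*sqrt(3)*x))^(1/4)
 v(x) = -I*(-1/(C1 + 4*sqrt(3)*x))^(1/4)
 v(x) = I*(-1/(C1 + 4*sqrt(3)*x))^(1/4)


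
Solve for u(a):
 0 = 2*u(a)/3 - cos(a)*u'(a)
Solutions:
 u(a) = C1*(sin(a) + 1)^(1/3)/(sin(a) - 1)^(1/3)


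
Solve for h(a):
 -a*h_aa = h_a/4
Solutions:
 h(a) = C1 + C2*a^(3/4)


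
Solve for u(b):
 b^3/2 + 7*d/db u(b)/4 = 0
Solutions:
 u(b) = C1 - b^4/14


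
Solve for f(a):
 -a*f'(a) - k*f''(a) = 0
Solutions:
 f(a) = C1 + C2*sqrt(k)*erf(sqrt(2)*a*sqrt(1/k)/2)


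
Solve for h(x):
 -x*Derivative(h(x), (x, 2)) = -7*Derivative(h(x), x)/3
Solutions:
 h(x) = C1 + C2*x^(10/3)


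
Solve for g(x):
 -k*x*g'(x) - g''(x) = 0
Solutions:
 g(x) = Piecewise((-sqrt(2)*sqrt(pi)*C1*erf(sqrt(2)*sqrt(k)*x/2)/(2*sqrt(k)) - C2, (k > 0) | (k < 0)), (-C1*x - C2, True))


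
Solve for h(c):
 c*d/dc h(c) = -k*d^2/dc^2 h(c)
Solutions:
 h(c) = C1 + C2*sqrt(k)*erf(sqrt(2)*c*sqrt(1/k)/2)


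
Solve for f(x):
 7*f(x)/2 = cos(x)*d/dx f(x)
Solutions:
 f(x) = C1*(sin(x) + 1)^(7/4)/(sin(x) - 1)^(7/4)


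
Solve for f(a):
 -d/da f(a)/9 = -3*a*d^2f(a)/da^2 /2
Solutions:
 f(a) = C1 + C2*a^(29/27)


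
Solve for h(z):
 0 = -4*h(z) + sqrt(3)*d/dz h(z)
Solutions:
 h(z) = C1*exp(4*sqrt(3)*z/3)


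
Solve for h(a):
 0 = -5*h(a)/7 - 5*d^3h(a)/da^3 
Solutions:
 h(a) = C3*exp(-7^(2/3)*a/7) + (C1*sin(sqrt(3)*7^(2/3)*a/14) + C2*cos(sqrt(3)*7^(2/3)*a/14))*exp(7^(2/3)*a/14)


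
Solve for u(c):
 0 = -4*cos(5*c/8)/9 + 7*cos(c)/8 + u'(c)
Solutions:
 u(c) = C1 + 32*sin(5*c/8)/45 - 7*sin(c)/8


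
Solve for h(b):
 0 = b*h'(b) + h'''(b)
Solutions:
 h(b) = C1 + Integral(C2*airyai(-b) + C3*airybi(-b), b)


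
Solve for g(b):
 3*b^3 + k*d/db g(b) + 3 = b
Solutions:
 g(b) = C1 - 3*b^4/(4*k) + b^2/(2*k) - 3*b/k


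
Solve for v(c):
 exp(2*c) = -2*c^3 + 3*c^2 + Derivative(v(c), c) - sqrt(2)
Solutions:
 v(c) = C1 + c^4/2 - c^3 + sqrt(2)*c + exp(2*c)/2


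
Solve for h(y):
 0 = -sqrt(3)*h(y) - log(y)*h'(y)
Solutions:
 h(y) = C1*exp(-sqrt(3)*li(y))


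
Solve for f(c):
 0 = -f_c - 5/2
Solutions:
 f(c) = C1 - 5*c/2


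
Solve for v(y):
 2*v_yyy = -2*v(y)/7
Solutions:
 v(y) = C3*exp(-7^(2/3)*y/7) + (C1*sin(sqrt(3)*7^(2/3)*y/14) + C2*cos(sqrt(3)*7^(2/3)*y/14))*exp(7^(2/3)*y/14)


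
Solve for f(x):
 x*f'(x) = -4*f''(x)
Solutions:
 f(x) = C1 + C2*erf(sqrt(2)*x/4)


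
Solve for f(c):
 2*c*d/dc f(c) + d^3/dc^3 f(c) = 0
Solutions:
 f(c) = C1 + Integral(C2*airyai(-2^(1/3)*c) + C3*airybi(-2^(1/3)*c), c)


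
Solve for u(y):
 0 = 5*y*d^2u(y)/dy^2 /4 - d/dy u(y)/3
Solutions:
 u(y) = C1 + C2*y^(19/15)


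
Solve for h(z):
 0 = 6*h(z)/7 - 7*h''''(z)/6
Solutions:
 h(z) = C1*exp(-sqrt(42)*z/7) + C2*exp(sqrt(42)*z/7) + C3*sin(sqrt(42)*z/7) + C4*cos(sqrt(42)*z/7)


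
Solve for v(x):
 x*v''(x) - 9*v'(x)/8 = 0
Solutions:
 v(x) = C1 + C2*x^(17/8)


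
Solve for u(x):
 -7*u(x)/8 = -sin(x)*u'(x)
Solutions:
 u(x) = C1*(cos(x) - 1)^(7/16)/(cos(x) + 1)^(7/16)


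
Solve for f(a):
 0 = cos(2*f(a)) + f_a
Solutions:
 f(a) = -asin((C1 + exp(4*a))/(C1 - exp(4*a)))/2 + pi/2
 f(a) = asin((C1 + exp(4*a))/(C1 - exp(4*a)))/2


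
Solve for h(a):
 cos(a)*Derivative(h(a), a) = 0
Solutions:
 h(a) = C1


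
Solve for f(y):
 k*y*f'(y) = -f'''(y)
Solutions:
 f(y) = C1 + Integral(C2*airyai(y*(-k)^(1/3)) + C3*airybi(y*(-k)^(1/3)), y)


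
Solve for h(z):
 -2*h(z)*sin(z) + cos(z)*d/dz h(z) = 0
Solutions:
 h(z) = C1/cos(z)^2


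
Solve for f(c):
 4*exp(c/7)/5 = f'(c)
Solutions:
 f(c) = C1 + 28*exp(c/7)/5


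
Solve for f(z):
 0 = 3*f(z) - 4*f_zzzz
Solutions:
 f(z) = C1*exp(-sqrt(2)*3^(1/4)*z/2) + C2*exp(sqrt(2)*3^(1/4)*z/2) + C3*sin(sqrt(2)*3^(1/4)*z/2) + C4*cos(sqrt(2)*3^(1/4)*z/2)


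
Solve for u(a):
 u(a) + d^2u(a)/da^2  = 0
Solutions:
 u(a) = C1*sin(a) + C2*cos(a)


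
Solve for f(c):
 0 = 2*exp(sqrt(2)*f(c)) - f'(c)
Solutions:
 f(c) = sqrt(2)*(2*log(-1/(C1 + 2*c)) - log(2))/4


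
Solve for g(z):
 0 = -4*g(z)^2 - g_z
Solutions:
 g(z) = 1/(C1 + 4*z)


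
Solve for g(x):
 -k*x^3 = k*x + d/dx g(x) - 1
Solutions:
 g(x) = C1 - k*x^4/4 - k*x^2/2 + x


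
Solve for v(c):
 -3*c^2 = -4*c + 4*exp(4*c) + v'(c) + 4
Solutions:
 v(c) = C1 - c^3 + 2*c^2 - 4*c - exp(4*c)


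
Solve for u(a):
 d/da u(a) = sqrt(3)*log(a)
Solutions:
 u(a) = C1 + sqrt(3)*a*log(a) - sqrt(3)*a


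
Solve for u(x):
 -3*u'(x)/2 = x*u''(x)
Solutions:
 u(x) = C1 + C2/sqrt(x)


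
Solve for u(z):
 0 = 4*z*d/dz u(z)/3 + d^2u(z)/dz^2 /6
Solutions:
 u(z) = C1 + C2*erf(2*z)


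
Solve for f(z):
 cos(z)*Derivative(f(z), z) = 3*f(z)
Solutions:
 f(z) = C1*(sin(z) + 1)^(3/2)/(sin(z) - 1)^(3/2)


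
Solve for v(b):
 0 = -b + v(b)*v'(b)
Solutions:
 v(b) = -sqrt(C1 + b^2)
 v(b) = sqrt(C1 + b^2)


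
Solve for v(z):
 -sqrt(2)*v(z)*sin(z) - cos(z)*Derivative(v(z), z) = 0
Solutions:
 v(z) = C1*cos(z)^(sqrt(2))


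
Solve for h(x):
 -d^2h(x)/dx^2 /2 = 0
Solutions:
 h(x) = C1 + C2*x


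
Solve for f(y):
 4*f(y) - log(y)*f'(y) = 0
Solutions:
 f(y) = C1*exp(4*li(y))


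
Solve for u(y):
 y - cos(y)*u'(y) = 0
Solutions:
 u(y) = C1 + Integral(y/cos(y), y)


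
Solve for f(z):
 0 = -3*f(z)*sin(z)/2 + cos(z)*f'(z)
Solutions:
 f(z) = C1/cos(z)^(3/2)


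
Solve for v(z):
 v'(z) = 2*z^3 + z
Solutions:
 v(z) = C1 + z^4/2 + z^2/2


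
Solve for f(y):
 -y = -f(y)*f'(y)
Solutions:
 f(y) = -sqrt(C1 + y^2)
 f(y) = sqrt(C1 + y^2)


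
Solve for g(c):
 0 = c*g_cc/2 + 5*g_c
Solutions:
 g(c) = C1 + C2/c^9


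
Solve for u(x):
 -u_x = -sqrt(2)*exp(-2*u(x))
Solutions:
 u(x) = log(-sqrt(C1 + 2*sqrt(2)*x))
 u(x) = log(C1 + 2*sqrt(2)*x)/2


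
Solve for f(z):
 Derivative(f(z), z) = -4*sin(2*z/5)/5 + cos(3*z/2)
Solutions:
 f(z) = C1 + 2*sin(3*z/2)/3 + 2*cos(2*z/5)


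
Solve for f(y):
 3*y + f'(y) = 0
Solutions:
 f(y) = C1 - 3*y^2/2


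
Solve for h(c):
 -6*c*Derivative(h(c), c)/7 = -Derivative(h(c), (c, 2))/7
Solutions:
 h(c) = C1 + C2*erfi(sqrt(3)*c)


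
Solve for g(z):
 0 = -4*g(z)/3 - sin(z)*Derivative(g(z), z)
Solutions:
 g(z) = C1*(cos(z) + 1)^(2/3)/(cos(z) - 1)^(2/3)


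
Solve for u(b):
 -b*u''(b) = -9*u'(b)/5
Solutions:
 u(b) = C1 + C2*b^(14/5)


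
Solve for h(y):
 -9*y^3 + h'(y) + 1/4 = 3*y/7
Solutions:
 h(y) = C1 + 9*y^4/4 + 3*y^2/14 - y/4


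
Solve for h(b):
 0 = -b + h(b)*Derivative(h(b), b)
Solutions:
 h(b) = -sqrt(C1 + b^2)
 h(b) = sqrt(C1 + b^2)


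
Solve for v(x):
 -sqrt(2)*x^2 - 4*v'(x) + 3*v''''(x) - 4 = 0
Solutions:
 v(x) = C1 + C4*exp(6^(2/3)*x/3) - sqrt(2)*x^3/12 - x + (C2*sin(2^(2/3)*3^(1/6)*x/2) + C3*cos(2^(2/3)*3^(1/6)*x/2))*exp(-6^(2/3)*x/6)


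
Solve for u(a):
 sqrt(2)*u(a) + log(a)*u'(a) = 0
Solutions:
 u(a) = C1*exp(-sqrt(2)*li(a))


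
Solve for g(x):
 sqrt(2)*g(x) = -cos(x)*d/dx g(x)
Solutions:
 g(x) = C1*(sin(x) - 1)^(sqrt(2)/2)/(sin(x) + 1)^(sqrt(2)/2)


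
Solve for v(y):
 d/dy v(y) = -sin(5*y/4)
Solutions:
 v(y) = C1 + 4*cos(5*y/4)/5


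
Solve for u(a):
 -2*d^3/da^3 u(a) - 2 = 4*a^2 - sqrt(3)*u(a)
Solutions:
 u(a) = C3*exp(2^(2/3)*3^(1/6)*a/2) + 4*sqrt(3)*a^2/3 + (C1*sin(6^(2/3)*a/4) + C2*cos(6^(2/3)*a/4))*exp(-2^(2/3)*3^(1/6)*a/4) + 2*sqrt(3)/3


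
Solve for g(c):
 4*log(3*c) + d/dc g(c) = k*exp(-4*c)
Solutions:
 g(c) = C1 - 4*c*log(c) + 4*c*(1 - log(3)) - k*exp(-4*c)/4


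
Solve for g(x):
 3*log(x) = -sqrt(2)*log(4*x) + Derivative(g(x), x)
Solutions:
 g(x) = C1 + sqrt(2)*x*log(x) + 3*x*log(x) - 3*x - sqrt(2)*x + 2*sqrt(2)*x*log(2)


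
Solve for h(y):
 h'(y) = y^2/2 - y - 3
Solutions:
 h(y) = C1 + y^3/6 - y^2/2 - 3*y


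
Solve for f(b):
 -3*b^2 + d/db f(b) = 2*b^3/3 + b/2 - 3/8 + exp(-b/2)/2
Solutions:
 f(b) = C1 + b^4/6 + b^3 + b^2/4 - 3*b/8 - 1/sqrt(exp(b))


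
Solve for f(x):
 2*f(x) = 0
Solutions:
 f(x) = 0


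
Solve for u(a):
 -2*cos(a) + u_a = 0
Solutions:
 u(a) = C1 + 2*sin(a)


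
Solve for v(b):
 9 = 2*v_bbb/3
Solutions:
 v(b) = C1 + C2*b + C3*b^2 + 9*b^3/4


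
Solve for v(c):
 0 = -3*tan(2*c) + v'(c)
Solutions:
 v(c) = C1 - 3*log(cos(2*c))/2


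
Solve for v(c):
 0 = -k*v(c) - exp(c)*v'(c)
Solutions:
 v(c) = C1*exp(k*exp(-c))


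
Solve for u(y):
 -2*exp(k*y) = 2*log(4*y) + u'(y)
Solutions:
 u(y) = C1 - 2*y*log(y) + 2*y*(1 - 2*log(2)) + Piecewise((-2*exp(k*y)/k, Ne(k, 0)), (-2*y, True))


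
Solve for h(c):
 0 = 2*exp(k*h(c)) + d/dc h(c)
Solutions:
 h(c) = Piecewise((log(1/(C1*k + 2*c*k))/k, Ne(k, 0)), (nan, True))
 h(c) = Piecewise((C1 - 2*c, Eq(k, 0)), (nan, True))


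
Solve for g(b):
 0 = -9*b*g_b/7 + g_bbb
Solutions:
 g(b) = C1 + Integral(C2*airyai(21^(2/3)*b/7) + C3*airybi(21^(2/3)*b/7), b)


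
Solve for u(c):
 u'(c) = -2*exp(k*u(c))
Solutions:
 u(c) = Piecewise((log(1/(C1*k + 2*c*k))/k, Ne(k, 0)), (nan, True))
 u(c) = Piecewise((C1 - 2*c, Eq(k, 0)), (nan, True))


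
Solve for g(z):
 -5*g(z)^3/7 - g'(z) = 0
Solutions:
 g(z) = -sqrt(14)*sqrt(-1/(C1 - 5*z))/2
 g(z) = sqrt(14)*sqrt(-1/(C1 - 5*z))/2


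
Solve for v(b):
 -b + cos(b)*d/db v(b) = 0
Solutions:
 v(b) = C1 + Integral(b/cos(b), b)


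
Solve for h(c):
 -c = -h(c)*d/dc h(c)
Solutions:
 h(c) = -sqrt(C1 + c^2)
 h(c) = sqrt(C1 + c^2)


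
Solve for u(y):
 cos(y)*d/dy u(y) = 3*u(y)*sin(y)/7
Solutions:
 u(y) = C1/cos(y)^(3/7)


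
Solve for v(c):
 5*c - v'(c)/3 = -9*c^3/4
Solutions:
 v(c) = C1 + 27*c^4/16 + 15*c^2/2


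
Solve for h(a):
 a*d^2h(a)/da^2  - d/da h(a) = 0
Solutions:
 h(a) = C1 + C2*a^2


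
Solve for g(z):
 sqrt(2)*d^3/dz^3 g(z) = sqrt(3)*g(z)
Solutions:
 g(z) = C3*exp(2^(5/6)*3^(1/6)*z/2) + (C1*sin(2^(5/6)*3^(2/3)*z/4) + C2*cos(2^(5/6)*3^(2/3)*z/4))*exp(-2^(5/6)*3^(1/6)*z/4)


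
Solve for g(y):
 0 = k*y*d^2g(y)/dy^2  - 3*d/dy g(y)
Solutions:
 g(y) = C1 + y^(((re(k) + 3)*re(k) + im(k)^2)/(re(k)^2 + im(k)^2))*(C2*sin(3*log(y)*Abs(im(k))/(re(k)^2 + im(k)^2)) + C3*cos(3*log(y)*im(k)/(re(k)^2 + im(k)^2)))


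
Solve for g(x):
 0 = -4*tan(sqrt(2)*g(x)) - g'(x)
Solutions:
 g(x) = sqrt(2)*(pi - asin(C1*exp(-4*sqrt(2)*x)))/2
 g(x) = sqrt(2)*asin(C1*exp(-4*sqrt(2)*x))/2


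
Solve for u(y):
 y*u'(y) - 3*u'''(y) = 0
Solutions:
 u(y) = C1 + Integral(C2*airyai(3^(2/3)*y/3) + C3*airybi(3^(2/3)*y/3), y)


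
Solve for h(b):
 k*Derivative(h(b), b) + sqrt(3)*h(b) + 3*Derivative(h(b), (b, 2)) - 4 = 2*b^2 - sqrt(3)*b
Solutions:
 h(b) = C1*exp(b*(-k + sqrt(k^2 - 12*sqrt(3)))/6) + C2*exp(-b*(k + sqrt(k^2 - 12*sqrt(3)))/6) + 2*sqrt(3)*b^2/3 - 4*b*k/3 - b + 4*sqrt(3)*k^2/9 + sqrt(3)*k/3 - 4 + 4*sqrt(3)/3


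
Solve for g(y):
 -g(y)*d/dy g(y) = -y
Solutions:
 g(y) = -sqrt(C1 + y^2)
 g(y) = sqrt(C1 + y^2)


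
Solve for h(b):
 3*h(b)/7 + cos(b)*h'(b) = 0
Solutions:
 h(b) = C1*(sin(b) - 1)^(3/14)/(sin(b) + 1)^(3/14)


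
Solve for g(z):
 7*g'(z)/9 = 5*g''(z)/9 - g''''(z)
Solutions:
 g(z) = C1 + C2*exp(z*(10*18^(1/3)/(sqrt(34221) + 189)^(1/3) + 12^(1/3)*(sqrt(34221) + 189)^(1/3))/36)*sin(2^(1/3)*3^(1/6)*z*(-2^(1/3)*3^(2/3)*(sqrt(34221) + 189)^(1/3) + 30/(sqrt(34221) + 189)^(1/3))/36) + C3*exp(z*(10*18^(1/3)/(sqrt(34221) + 189)^(1/3) + 12^(1/3)*(sqrt(34221) + 189)^(1/3))/36)*cos(2^(1/3)*3^(1/6)*z*(-2^(1/3)*3^(2/3)*(sqrt(34221) + 189)^(1/3) + 30/(sqrt(34221) + 189)^(1/3))/36) + C4*exp(-z*(10*18^(1/3)/(sqrt(34221) + 189)^(1/3) + 12^(1/3)*(sqrt(34221) + 189)^(1/3))/18)


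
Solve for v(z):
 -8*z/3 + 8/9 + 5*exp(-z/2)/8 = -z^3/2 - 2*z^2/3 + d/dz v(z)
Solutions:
 v(z) = C1 + z^4/8 + 2*z^3/9 - 4*z^2/3 + 8*z/9 - 5*exp(-z/2)/4


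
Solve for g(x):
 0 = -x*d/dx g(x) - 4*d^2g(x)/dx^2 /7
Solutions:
 g(x) = C1 + C2*erf(sqrt(14)*x/4)


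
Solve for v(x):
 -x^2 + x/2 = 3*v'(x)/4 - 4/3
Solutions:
 v(x) = C1 - 4*x^3/9 + x^2/3 + 16*x/9


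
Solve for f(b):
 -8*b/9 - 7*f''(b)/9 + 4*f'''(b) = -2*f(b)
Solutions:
 f(b) = C1*exp(b*(49/(324*sqrt(942726) + 314585)^(1/3) + 14 + (324*sqrt(942726) + 314585)^(1/3))/216)*sin(sqrt(3)*b*(-(324*sqrt(942726) + 314585)^(1/3) + 49/(324*sqrt(942726) + 314585)^(1/3))/216) + C2*exp(b*(49/(324*sqrt(942726) + 314585)^(1/3) + 14 + (324*sqrt(942726) + 314585)^(1/3))/216)*cos(sqrt(3)*b*(-(324*sqrt(942726) + 314585)^(1/3) + 49/(324*sqrt(942726) + 314585)^(1/3))/216) + C3*exp(b*(-(324*sqrt(942726) + 314585)^(1/3) - 49/(324*sqrt(942726) + 314585)^(1/3) + 7)/108) + 4*b/9


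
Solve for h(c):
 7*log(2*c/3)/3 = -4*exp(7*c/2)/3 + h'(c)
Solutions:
 h(c) = C1 + 7*c*log(c)/3 + 7*c*(-log(3) - 1 + log(2))/3 + 8*exp(7*c/2)/21


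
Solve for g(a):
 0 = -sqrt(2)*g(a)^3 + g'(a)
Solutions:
 g(a) = -sqrt(2)*sqrt(-1/(C1 + sqrt(2)*a))/2
 g(a) = sqrt(2)*sqrt(-1/(C1 + sqrt(2)*a))/2


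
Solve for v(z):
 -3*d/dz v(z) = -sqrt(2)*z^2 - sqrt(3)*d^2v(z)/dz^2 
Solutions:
 v(z) = C1 + C2*exp(sqrt(3)*z) + sqrt(2)*z^3/9 + sqrt(6)*z^2/9 + 2*sqrt(2)*z/9


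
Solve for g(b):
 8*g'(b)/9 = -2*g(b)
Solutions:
 g(b) = C1*exp(-9*b/4)


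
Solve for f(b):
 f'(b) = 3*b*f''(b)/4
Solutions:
 f(b) = C1 + C2*b^(7/3)


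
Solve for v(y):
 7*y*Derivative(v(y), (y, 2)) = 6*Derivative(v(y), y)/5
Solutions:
 v(y) = C1 + C2*y^(41/35)


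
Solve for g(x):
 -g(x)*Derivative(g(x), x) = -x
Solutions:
 g(x) = -sqrt(C1 + x^2)
 g(x) = sqrt(C1 + x^2)


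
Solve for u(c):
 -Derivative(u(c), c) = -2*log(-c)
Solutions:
 u(c) = C1 + 2*c*log(-c) - 2*c


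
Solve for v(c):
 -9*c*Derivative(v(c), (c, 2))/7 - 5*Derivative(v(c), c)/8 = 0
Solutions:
 v(c) = C1 + C2*c^(37/72)


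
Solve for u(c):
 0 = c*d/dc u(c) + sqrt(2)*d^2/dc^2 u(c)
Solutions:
 u(c) = C1 + C2*erf(2^(1/4)*c/2)


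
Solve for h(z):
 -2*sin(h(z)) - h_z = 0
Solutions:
 h(z) = -acos((-C1 - exp(4*z))/(C1 - exp(4*z))) + 2*pi
 h(z) = acos((-C1 - exp(4*z))/(C1 - exp(4*z)))


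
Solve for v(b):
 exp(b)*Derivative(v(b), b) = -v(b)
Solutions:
 v(b) = C1*exp(exp(-b))


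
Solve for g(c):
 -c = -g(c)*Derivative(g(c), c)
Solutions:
 g(c) = -sqrt(C1 + c^2)
 g(c) = sqrt(C1 + c^2)


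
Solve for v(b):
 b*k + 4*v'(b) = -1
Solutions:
 v(b) = C1 - b^2*k/8 - b/4


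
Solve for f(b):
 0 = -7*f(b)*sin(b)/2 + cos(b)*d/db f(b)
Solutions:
 f(b) = C1/cos(b)^(7/2)


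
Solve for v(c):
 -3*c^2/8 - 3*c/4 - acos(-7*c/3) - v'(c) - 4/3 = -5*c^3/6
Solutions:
 v(c) = C1 + 5*c^4/24 - c^3/8 - 3*c^2/8 - c*acos(-7*c/3) - 4*c/3 - sqrt(9 - 49*c^2)/7


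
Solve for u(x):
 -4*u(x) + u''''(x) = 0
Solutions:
 u(x) = C1*exp(-sqrt(2)*x) + C2*exp(sqrt(2)*x) + C3*sin(sqrt(2)*x) + C4*cos(sqrt(2)*x)


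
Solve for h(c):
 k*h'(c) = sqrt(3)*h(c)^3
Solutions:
 h(c) = -sqrt(2)*sqrt(-k/(C1*k + sqrt(3)*c))/2
 h(c) = sqrt(2)*sqrt(-k/(C1*k + sqrt(3)*c))/2


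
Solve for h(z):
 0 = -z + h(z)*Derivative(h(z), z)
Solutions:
 h(z) = -sqrt(C1 + z^2)
 h(z) = sqrt(C1 + z^2)


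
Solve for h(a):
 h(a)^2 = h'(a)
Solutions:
 h(a) = -1/(C1 + a)


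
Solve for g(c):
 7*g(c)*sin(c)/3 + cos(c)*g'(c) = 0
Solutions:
 g(c) = C1*cos(c)^(7/3)


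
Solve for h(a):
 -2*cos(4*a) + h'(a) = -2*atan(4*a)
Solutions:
 h(a) = C1 - 2*a*atan(4*a) + log(16*a^2 + 1)/4 + sin(4*a)/2


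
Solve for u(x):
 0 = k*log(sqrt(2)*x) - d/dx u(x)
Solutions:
 u(x) = C1 + k*x*log(x) - k*x + k*x*log(2)/2


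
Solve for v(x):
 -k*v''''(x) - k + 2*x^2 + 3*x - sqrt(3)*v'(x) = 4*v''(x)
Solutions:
 v(x) = C1 + C2*exp(2^(1/3)*x*(2^(1/3)*sqrt(3)*(sqrt((81 + 256/k)/k^2) + 9/k)^(1/3)/12 - 2^(1/3)*I*(sqrt((81 + 256/k)/k^2) + 9/k)^(1/3)/4 + 8/(k*(-sqrt(3) + 3*I)*(sqrt((81 + 256/k)/k^2) + 9/k)^(1/3)))) + C3*exp(2^(1/3)*x*(2^(1/3)*sqrt(3)*(sqrt((81 + 256/k)/k^2) + 9/k)^(1/3)/12 + 2^(1/3)*I*(sqrt((81 + 256/k)/k^2) + 9/k)^(1/3)/4 - 8/(k*(sqrt(3) + 3*I)*(sqrt((81 + 256/k)/k^2) + 9/k)^(1/3)))) + C4*exp(2^(1/3)*sqrt(3)*x*(-2^(1/3)*(sqrt((81 + 256/k)/k^2) + 9/k)^(1/3) + 8/(k*(sqrt((81 + 256/k)/k^2) + 9/k)^(1/3)))/6) - sqrt(3)*k*x/3 + 2*sqrt(3)*x^3/9 - 8*x^2/3 + sqrt(3)*x^2/2 - 4*x + 64*sqrt(3)*x/9


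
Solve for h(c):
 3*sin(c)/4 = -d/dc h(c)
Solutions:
 h(c) = C1 + 3*cos(c)/4


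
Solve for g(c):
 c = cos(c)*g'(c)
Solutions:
 g(c) = C1 + Integral(c/cos(c), c)


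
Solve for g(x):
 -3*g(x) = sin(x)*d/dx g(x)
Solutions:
 g(x) = C1*(cos(x) + 1)^(3/2)/(cos(x) - 1)^(3/2)


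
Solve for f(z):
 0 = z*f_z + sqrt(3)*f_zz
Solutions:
 f(z) = C1 + C2*erf(sqrt(2)*3^(3/4)*z/6)


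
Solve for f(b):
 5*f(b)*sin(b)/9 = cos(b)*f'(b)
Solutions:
 f(b) = C1/cos(b)^(5/9)


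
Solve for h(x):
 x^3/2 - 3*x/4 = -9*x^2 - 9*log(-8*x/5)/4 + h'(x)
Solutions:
 h(x) = C1 + x^4/8 + 3*x^3 - 3*x^2/8 + 9*x*log(-x)/4 + x*(-3*log(5) - 9/4 + 3*log(10)/4 + 6*log(2))


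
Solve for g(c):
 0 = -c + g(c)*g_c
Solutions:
 g(c) = -sqrt(C1 + c^2)
 g(c) = sqrt(C1 + c^2)


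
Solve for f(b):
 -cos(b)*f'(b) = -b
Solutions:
 f(b) = C1 + Integral(b/cos(b), b)


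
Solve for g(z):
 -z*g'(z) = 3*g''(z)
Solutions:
 g(z) = C1 + C2*erf(sqrt(6)*z/6)


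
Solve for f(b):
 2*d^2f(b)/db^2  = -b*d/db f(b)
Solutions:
 f(b) = C1 + C2*erf(b/2)


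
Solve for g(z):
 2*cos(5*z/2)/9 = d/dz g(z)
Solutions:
 g(z) = C1 + 4*sin(5*z/2)/45


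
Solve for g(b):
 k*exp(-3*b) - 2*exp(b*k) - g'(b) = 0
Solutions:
 g(b) = C1 - k*exp(-3*b)/3 - 2*exp(b*k)/k


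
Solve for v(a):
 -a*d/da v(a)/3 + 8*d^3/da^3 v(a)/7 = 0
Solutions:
 v(a) = C1 + Integral(C2*airyai(3^(2/3)*7^(1/3)*a/6) + C3*airybi(3^(2/3)*7^(1/3)*a/6), a)


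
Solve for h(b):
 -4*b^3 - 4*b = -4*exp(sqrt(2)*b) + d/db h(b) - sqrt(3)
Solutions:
 h(b) = C1 - b^4 - 2*b^2 + sqrt(3)*b + 2*sqrt(2)*exp(sqrt(2)*b)


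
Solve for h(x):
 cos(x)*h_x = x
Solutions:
 h(x) = C1 + Integral(x/cos(x), x)


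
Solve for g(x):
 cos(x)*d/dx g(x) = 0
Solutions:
 g(x) = C1


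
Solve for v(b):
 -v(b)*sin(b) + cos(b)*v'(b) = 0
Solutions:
 v(b) = C1/cos(b)


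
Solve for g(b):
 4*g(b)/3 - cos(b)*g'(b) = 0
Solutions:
 g(b) = C1*(sin(b) + 1)^(2/3)/(sin(b) - 1)^(2/3)


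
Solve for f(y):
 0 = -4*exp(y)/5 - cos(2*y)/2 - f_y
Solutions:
 f(y) = C1 - 4*exp(y)/5 - sin(2*y)/4


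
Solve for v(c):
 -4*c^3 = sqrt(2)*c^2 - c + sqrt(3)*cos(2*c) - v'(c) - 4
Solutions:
 v(c) = C1 + c^4 + sqrt(2)*c^3/3 - c^2/2 - 4*c + sqrt(3)*sin(2*c)/2


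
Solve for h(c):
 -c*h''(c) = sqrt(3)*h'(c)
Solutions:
 h(c) = C1 + C2*c^(1 - sqrt(3))


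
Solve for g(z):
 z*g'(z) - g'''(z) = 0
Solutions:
 g(z) = C1 + Integral(C2*airyai(z) + C3*airybi(z), z)


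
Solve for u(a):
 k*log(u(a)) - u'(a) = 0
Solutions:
 li(u(a)) = C1 + a*k


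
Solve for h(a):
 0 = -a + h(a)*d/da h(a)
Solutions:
 h(a) = -sqrt(C1 + a^2)
 h(a) = sqrt(C1 + a^2)


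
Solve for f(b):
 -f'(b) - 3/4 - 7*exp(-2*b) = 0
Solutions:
 f(b) = C1 - 3*b/4 + 7*exp(-2*b)/2


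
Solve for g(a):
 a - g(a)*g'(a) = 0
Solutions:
 g(a) = -sqrt(C1 + a^2)
 g(a) = sqrt(C1 + a^2)


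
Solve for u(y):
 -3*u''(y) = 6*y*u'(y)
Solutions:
 u(y) = C1 + C2*erf(y)


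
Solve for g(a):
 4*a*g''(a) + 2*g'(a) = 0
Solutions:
 g(a) = C1 + C2*sqrt(a)


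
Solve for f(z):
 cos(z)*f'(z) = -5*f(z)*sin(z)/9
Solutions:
 f(z) = C1*cos(z)^(5/9)


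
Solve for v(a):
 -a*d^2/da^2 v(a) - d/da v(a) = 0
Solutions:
 v(a) = C1 + C2*log(a)


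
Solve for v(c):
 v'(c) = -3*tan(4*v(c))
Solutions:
 v(c) = -asin(C1*exp(-12*c))/4 + pi/4
 v(c) = asin(C1*exp(-12*c))/4


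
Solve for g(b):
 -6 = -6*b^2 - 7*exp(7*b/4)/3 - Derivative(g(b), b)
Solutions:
 g(b) = C1 - 2*b^3 + 6*b - 4*exp(7*b/4)/3


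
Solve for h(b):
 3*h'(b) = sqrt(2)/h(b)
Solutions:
 h(b) = -sqrt(C1 + 6*sqrt(2)*b)/3
 h(b) = sqrt(C1 + 6*sqrt(2)*b)/3


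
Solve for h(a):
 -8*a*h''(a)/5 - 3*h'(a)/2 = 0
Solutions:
 h(a) = C1 + C2*a^(1/16)


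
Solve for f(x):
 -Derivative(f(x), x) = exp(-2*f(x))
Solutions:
 f(x) = log(-sqrt(C1 - 2*x))
 f(x) = log(C1 - 2*x)/2


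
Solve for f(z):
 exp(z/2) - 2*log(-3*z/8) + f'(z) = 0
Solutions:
 f(z) = C1 + 2*z*log(-z) + 2*z*(-3*log(2) - 1 + log(3)) - 2*exp(z/2)


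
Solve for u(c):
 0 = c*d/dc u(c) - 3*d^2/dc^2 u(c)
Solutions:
 u(c) = C1 + C2*erfi(sqrt(6)*c/6)


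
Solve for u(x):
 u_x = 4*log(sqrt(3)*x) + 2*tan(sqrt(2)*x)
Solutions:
 u(x) = C1 + 4*x*log(x) - 4*x + 2*x*log(3) - sqrt(2)*log(cos(sqrt(2)*x))


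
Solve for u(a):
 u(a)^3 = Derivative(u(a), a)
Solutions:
 u(a) = -sqrt(2)*sqrt(-1/(C1 + a))/2
 u(a) = sqrt(2)*sqrt(-1/(C1 + a))/2


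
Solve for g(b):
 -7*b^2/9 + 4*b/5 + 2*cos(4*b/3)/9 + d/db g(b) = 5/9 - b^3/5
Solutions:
 g(b) = C1 - b^4/20 + 7*b^3/27 - 2*b^2/5 + 5*b/9 - sin(4*b/3)/6


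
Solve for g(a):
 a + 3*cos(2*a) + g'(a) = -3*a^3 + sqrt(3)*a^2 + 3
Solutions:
 g(a) = C1 - 3*a^4/4 + sqrt(3)*a^3/3 - a^2/2 + 3*a - 3*sin(a)*cos(a)


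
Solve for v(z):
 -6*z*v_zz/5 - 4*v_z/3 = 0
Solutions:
 v(z) = C1 + C2/z^(1/9)


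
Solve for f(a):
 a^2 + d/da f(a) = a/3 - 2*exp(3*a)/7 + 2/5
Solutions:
 f(a) = C1 - a^3/3 + a^2/6 + 2*a/5 - 2*exp(3*a)/21


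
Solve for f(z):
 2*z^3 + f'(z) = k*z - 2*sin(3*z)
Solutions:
 f(z) = C1 + k*z^2/2 - z^4/2 + 2*cos(3*z)/3


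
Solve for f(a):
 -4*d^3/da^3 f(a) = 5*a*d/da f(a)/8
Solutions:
 f(a) = C1 + Integral(C2*airyai(-10^(1/3)*a/4) + C3*airybi(-10^(1/3)*a/4), a)


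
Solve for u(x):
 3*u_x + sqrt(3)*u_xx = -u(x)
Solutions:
 u(x) = C1*exp(sqrt(3)*x*(-3 + sqrt(9 - 4*sqrt(3)))/6) + C2*exp(-sqrt(3)*x*(sqrt(9 - 4*sqrt(3)) + 3)/6)


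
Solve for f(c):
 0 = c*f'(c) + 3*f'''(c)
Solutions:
 f(c) = C1 + Integral(C2*airyai(-3^(2/3)*c/3) + C3*airybi(-3^(2/3)*c/3), c)


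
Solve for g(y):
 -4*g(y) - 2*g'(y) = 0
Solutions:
 g(y) = C1*exp(-2*y)


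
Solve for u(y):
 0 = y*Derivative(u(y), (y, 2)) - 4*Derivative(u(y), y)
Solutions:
 u(y) = C1 + C2*y^5


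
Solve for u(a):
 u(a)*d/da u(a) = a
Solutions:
 u(a) = -sqrt(C1 + a^2)
 u(a) = sqrt(C1 + a^2)


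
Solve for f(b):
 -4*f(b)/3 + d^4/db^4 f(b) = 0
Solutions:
 f(b) = C1*exp(-sqrt(2)*3^(3/4)*b/3) + C2*exp(sqrt(2)*3^(3/4)*b/3) + C3*sin(sqrt(2)*3^(3/4)*b/3) + C4*cos(sqrt(2)*3^(3/4)*b/3)


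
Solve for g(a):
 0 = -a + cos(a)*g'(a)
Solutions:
 g(a) = C1 + Integral(a/cos(a), a)


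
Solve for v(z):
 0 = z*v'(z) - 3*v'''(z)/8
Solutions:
 v(z) = C1 + Integral(C2*airyai(2*3^(2/3)*z/3) + C3*airybi(2*3^(2/3)*z/3), z)


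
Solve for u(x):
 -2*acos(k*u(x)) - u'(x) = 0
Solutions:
 Integral(1/acos(_y*k), (_y, u(x))) = C1 - 2*x


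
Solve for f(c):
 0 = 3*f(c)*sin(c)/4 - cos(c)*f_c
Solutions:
 f(c) = C1/cos(c)^(3/4)


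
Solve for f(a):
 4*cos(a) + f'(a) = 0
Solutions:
 f(a) = C1 - 4*sin(a)


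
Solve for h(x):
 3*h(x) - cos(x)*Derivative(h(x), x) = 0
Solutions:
 h(x) = C1*(sin(x) + 1)^(3/2)/(sin(x) - 1)^(3/2)


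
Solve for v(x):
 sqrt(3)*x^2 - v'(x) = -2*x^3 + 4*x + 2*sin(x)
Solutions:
 v(x) = C1 + x^4/2 + sqrt(3)*x^3/3 - 2*x^2 + 2*cos(x)


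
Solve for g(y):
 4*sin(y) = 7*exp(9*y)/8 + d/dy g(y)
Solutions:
 g(y) = C1 - 7*exp(9*y)/72 - 4*cos(y)


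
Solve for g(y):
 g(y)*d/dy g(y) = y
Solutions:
 g(y) = -sqrt(C1 + y^2)
 g(y) = sqrt(C1 + y^2)


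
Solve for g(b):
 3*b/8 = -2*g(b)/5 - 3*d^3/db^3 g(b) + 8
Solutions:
 g(b) = C3*exp(-15^(2/3)*2^(1/3)*b/15) - 15*b/16 + (C1*sin(2^(1/3)*3^(1/6)*5^(2/3)*b/10) + C2*cos(2^(1/3)*3^(1/6)*5^(2/3)*b/10))*exp(15^(2/3)*2^(1/3)*b/30) + 20


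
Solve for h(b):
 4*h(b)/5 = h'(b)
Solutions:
 h(b) = C1*exp(4*b/5)


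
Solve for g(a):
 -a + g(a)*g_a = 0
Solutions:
 g(a) = -sqrt(C1 + a^2)
 g(a) = sqrt(C1 + a^2)


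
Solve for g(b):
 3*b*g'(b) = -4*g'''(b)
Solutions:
 g(b) = C1 + Integral(C2*airyai(-6^(1/3)*b/2) + C3*airybi(-6^(1/3)*b/2), b)


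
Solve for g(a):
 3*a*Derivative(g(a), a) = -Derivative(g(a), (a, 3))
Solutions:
 g(a) = C1 + Integral(C2*airyai(-3^(1/3)*a) + C3*airybi(-3^(1/3)*a), a)


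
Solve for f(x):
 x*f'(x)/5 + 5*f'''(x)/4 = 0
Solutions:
 f(x) = C1 + Integral(C2*airyai(-2^(2/3)*5^(1/3)*x/5) + C3*airybi(-2^(2/3)*5^(1/3)*x/5), x)


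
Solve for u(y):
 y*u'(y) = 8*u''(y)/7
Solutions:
 u(y) = C1 + C2*erfi(sqrt(7)*y/4)


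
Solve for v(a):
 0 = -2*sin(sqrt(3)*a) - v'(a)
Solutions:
 v(a) = C1 + 2*sqrt(3)*cos(sqrt(3)*a)/3


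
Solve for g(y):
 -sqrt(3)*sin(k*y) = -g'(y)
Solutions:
 g(y) = C1 - sqrt(3)*cos(k*y)/k


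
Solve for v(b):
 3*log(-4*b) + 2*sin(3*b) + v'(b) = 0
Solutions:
 v(b) = C1 - 3*b*log(-b) - 6*b*log(2) + 3*b + 2*cos(3*b)/3


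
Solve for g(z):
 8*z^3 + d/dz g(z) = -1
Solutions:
 g(z) = C1 - 2*z^4 - z


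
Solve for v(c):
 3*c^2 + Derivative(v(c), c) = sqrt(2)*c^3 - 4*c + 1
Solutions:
 v(c) = C1 + sqrt(2)*c^4/4 - c^3 - 2*c^2 + c


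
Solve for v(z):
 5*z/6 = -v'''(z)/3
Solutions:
 v(z) = C1 + C2*z + C3*z^2 - 5*z^4/48


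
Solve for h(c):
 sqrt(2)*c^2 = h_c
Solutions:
 h(c) = C1 + sqrt(2)*c^3/3


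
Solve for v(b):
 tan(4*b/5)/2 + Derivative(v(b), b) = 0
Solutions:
 v(b) = C1 + 5*log(cos(4*b/5))/8


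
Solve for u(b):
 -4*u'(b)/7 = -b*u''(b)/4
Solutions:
 u(b) = C1 + C2*b^(23/7)


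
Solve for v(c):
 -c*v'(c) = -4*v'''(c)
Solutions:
 v(c) = C1 + Integral(C2*airyai(2^(1/3)*c/2) + C3*airybi(2^(1/3)*c/2), c)


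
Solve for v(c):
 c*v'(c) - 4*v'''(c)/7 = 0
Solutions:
 v(c) = C1 + Integral(C2*airyai(14^(1/3)*c/2) + C3*airybi(14^(1/3)*c/2), c)


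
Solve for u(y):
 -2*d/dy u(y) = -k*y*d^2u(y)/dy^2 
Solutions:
 u(y) = C1 + y^(((re(k) + 2)*re(k) + im(k)^2)/(re(k)^2 + im(k)^2))*(C2*sin(2*log(y)*Abs(im(k))/(re(k)^2 + im(k)^2)) + C3*cos(2*log(y)*im(k)/(re(k)^2 + im(k)^2)))


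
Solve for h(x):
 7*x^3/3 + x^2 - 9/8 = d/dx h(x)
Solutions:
 h(x) = C1 + 7*x^4/12 + x^3/3 - 9*x/8


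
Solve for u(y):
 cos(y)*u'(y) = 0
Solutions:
 u(y) = C1


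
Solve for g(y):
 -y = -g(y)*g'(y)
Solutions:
 g(y) = -sqrt(C1 + y^2)
 g(y) = sqrt(C1 + y^2)


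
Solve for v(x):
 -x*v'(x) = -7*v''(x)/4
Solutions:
 v(x) = C1 + C2*erfi(sqrt(14)*x/7)


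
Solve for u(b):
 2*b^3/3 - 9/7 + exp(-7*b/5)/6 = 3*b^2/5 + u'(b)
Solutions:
 u(b) = C1 + b^4/6 - b^3/5 - 9*b/7 - 5*exp(-7*b/5)/42


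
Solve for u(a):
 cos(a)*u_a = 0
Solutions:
 u(a) = C1


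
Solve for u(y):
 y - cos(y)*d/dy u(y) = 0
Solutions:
 u(y) = C1 + Integral(y/cos(y), y)


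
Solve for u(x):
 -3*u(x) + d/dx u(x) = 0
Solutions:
 u(x) = C1*exp(3*x)


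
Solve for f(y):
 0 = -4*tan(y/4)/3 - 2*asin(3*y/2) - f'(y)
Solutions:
 f(y) = C1 - 2*y*asin(3*y/2) - 2*sqrt(4 - 9*y^2)/3 + 16*log(cos(y/4))/3


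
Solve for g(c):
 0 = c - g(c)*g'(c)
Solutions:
 g(c) = -sqrt(C1 + c^2)
 g(c) = sqrt(C1 + c^2)


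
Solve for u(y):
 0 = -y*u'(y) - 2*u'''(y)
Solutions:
 u(y) = C1 + Integral(C2*airyai(-2^(2/3)*y/2) + C3*airybi(-2^(2/3)*y/2), y)


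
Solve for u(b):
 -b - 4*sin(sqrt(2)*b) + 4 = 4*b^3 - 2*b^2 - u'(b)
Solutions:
 u(b) = C1 + b^4 - 2*b^3/3 + b^2/2 - 4*b - 2*sqrt(2)*cos(sqrt(2)*b)


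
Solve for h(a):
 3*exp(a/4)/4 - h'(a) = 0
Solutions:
 h(a) = C1 + 3*exp(a/4)


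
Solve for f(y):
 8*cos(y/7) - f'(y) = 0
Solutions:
 f(y) = C1 + 56*sin(y/7)


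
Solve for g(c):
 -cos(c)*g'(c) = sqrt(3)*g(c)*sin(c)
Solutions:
 g(c) = C1*cos(c)^(sqrt(3))


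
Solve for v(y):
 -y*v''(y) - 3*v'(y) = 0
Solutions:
 v(y) = C1 + C2/y^2
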